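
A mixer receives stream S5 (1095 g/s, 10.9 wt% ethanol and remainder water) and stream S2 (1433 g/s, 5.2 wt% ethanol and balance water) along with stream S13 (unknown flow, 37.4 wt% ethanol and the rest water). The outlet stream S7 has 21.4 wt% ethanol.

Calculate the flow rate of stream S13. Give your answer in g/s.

2170 g/s

Let S13 be the unknown flow. Total out = 2528 + S13.
ethanol balance: 193.87 + 0.374·S13 = 0.214·(2528 + S13)
(0.374 − 0.214)·S13 = 0.214×2528 − 193.87 = 347.12
S13 = 347.12 / 0.160 = 2169.5 g/s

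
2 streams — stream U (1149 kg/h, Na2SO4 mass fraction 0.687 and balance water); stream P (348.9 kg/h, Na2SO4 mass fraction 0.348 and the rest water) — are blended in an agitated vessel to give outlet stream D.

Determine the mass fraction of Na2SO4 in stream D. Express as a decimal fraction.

0.608

Total flow out = 1149 + 348.9 = 1497.9 kg/h.
Na2SO4 in = 1149×0.687 + 348.9×0.348 = 910.78 kg/h.
Na2SO4 mass fraction in D = 910.78/1497.9 = 0.608.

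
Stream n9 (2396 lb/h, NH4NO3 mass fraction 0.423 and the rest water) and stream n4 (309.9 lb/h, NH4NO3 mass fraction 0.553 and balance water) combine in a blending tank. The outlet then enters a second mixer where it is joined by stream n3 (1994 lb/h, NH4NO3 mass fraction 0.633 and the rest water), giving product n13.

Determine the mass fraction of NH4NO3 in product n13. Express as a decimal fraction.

0.521

Overall, product flow = 4699.9 lb/h.
NH4NO3 in = 2396×0.423 + 309.9×0.553 + 1994×0.633 = 2447.1 lb/h.
NH4NO3 fraction in n13 = 0.521.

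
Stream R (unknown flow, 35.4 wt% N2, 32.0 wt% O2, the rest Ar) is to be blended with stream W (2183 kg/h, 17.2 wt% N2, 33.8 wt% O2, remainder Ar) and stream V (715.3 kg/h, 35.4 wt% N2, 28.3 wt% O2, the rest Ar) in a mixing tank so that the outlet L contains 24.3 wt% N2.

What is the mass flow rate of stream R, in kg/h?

681 kg/h

Let R be the unknown flow. Total out = 2898.3 + R.
N2 balance: 628.69 + 0.354·R = 0.243·(2898.3 + R)
(0.354 − 0.243)·R = 0.243×2898.3 − 628.69 = 75.595
R = 75.595 / 0.111 = 681.03 kg/h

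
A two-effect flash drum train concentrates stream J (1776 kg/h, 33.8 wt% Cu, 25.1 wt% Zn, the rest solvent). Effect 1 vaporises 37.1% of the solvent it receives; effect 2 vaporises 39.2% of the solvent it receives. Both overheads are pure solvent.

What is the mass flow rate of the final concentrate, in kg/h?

solvent in feed = 1776×0.411 = 729.94 kg/h.
After stage 1: solvent left = (1−0.371)×729.94 = 459.13; stream total = 1505.2 kg/h.
After stage 2: solvent left = (1−0.392)×459.13 = 279.15; final concentrate = 1325.2 kg/h.

1325 kg/h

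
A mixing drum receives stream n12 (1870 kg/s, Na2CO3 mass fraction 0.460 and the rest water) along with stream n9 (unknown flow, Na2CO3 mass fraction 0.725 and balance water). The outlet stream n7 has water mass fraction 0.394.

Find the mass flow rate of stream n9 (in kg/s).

2294 kg/s

Let n9 be the unknown flow. Total out = 1870 + n9.
water balance: 1009.8 + 0.275·n9 = 0.394·(1870 + n9)
(0.275 − 0.394)·n9 = 0.394×1870 − 1009.8 = -273.02
n9 = -273.02 / -0.119 = 2294.3 kg/s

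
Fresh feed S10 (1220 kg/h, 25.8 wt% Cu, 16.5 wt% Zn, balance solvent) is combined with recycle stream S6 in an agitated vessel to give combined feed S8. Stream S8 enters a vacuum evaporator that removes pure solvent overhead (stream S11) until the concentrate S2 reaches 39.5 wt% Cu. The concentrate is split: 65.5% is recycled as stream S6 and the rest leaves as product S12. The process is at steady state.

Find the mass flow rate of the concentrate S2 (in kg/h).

Overall Cu balance (none leaves overhead): Cu in fresh feed = Cu in product, i.e. 1220×0.258 = (1−0.655)·S2·0.395.
S2 = 314.76/(0.395×0.345) = 2309.7 kg/h.

2310 kg/h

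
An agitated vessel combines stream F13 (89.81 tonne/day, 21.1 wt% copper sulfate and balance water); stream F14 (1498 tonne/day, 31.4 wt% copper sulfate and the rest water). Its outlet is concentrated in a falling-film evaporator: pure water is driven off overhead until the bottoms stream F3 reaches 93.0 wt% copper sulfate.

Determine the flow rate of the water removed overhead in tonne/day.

copper sulfate entering = 89.81×0.211 + 1498×0.314 = 489.32 tonne/day.
All copper sulfate reports to F3, so F3 = 489.32/0.930 = 526.15 tonne/day.
Total feed = 1587.8 tonne/day; overhead = 1587.8 − 526.15 = 1061.7 tonne/day.

1062 tonne/day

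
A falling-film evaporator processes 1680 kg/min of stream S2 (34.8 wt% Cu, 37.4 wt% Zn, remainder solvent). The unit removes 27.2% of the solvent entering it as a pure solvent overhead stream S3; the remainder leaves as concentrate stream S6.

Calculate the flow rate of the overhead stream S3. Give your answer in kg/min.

solvent entering = 1680×0.278 = 467.04 kg/min; overhead removed = 0.272×467.04 = 127.03 kg/min.

127 kg/min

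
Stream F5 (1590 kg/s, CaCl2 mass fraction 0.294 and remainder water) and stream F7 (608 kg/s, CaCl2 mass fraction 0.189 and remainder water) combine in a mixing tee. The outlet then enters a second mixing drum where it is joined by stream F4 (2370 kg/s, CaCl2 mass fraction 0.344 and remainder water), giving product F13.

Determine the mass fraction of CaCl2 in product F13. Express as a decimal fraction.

0.306

Overall, product flow = 4568 kg/s.
CaCl2 in = 1590×0.294 + 608×0.189 + 2370×0.344 = 1397.7 kg/s.
CaCl2 fraction in F13 = 0.306.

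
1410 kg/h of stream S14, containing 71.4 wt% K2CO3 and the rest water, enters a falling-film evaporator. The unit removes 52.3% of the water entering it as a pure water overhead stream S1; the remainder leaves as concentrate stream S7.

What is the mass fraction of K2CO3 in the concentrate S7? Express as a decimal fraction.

K2CO3 is not removed: 1410×0.714 = 1006.7 kg/h of K2CO3 enters S7.
water entering = 1410×0.286 = 403.26 kg/h; overhead removed = 0.523×403.26 = 210.9 kg/h.
Concentrate = 1410 − 210.9 = 1199.1 kg/h.
Mass fraction = 1006.7/1199.1 = 0.840.

0.840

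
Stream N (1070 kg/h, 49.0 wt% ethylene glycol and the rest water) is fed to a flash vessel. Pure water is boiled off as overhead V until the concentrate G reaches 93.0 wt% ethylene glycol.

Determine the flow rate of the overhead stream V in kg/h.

ethylene glycol is conserved: 1070×0.490 = 524.3 kg/h all reports to the concentrate.
Concentrate = 524.3/(target fraction) = 563.76 kg/h.
Overhead = 1070 − 563.76 = 506.24 kg/h.

506.2 kg/h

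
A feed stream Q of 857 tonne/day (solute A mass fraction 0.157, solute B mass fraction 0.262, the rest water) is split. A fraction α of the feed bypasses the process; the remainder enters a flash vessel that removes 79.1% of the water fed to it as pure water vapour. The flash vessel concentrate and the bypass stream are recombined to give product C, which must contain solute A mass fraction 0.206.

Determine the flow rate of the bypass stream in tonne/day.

413.4 tonne/day

All 857×0.157 = 134.55 tonne/day of solute A reaches C, so C = 134.55/0.206 = 653.15 tonne/day and vapour = 203.85 tonne/day.
The evaporator receives (1−α)·857 of feed at 0.581 water and removes 0.791 of that water:
0.791×0.581×(1−α)×857 = 203.85
(1−α) = 203.85/393.85 = 0.5176;  α = 0.4824.
Bypass flow = 0.4824×857 = 413.44 tonne/day.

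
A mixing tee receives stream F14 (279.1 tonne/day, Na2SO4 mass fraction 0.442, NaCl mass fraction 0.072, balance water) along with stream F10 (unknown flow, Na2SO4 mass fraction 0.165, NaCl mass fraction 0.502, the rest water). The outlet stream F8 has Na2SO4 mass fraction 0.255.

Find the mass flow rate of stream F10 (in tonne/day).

Let F10 be the unknown flow. Total out = 279.1 + F10.
Na2SO4 balance: 123.36 + 0.165·F10 = 0.255·(279.1 + F10)
(0.165 − 0.255)·F10 = 0.255×279.1 − 123.36 = -52.192
F10 = -52.192 / -0.090 = 579.91 tonne/day

579.9 tonne/day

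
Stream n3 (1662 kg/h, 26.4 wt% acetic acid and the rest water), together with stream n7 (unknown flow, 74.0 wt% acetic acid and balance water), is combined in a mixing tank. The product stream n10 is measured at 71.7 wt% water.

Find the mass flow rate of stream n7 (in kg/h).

Let n7 be the unknown flow. Total out = 1662 + n7.
water balance: 1223.2 + 0.260·n7 = 0.717·(1662 + n7)
(0.260 − 0.717)·n7 = 0.717×1662 − 1223.2 = -31.578
n7 = -31.578 / -0.457 = 69.098 kg/h

69.1 kg/h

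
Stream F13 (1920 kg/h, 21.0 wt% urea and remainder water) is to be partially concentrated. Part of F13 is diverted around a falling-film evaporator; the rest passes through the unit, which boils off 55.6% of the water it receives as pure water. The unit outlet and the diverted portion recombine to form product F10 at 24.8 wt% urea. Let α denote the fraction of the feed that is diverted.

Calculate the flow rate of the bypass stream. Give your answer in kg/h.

1250 kg/h

All 1920×0.210 = 403.2 kg/h of urea reaches F10, so F10 = 403.2/0.248 = 1625.8 kg/h and vapour = 294.19 kg/h.
The evaporator receives (1−α)·1920 of feed at 0.790 water and removes 0.556 of that water:
0.556×0.790×(1−α)×1920 = 294.19
(1−α) = 294.19/843.34 = 0.3488;  α = 0.6512.
Bypass flow = 0.6512×1920 = 1250.2 kg/h.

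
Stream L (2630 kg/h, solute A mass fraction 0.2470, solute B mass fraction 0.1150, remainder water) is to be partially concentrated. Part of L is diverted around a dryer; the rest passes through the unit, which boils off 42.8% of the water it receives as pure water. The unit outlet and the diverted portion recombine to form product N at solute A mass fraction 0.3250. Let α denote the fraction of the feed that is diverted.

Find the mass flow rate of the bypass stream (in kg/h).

All 2630×0.247 = 649.61 kg/h of solute A reaches N, so N = 649.61/0.325 = 1998.8 kg/h and vapour = 631.2 kg/h.
The evaporator receives (1−α)·2630 of feed at 0.638 water and removes 0.428 of that water:
0.428×0.638×(1−α)×2630 = 631.2
(1−α) = 631.2/718.16 = 0.8789;  α = 0.1211.
Bypass flow = 0.1211×2630 = 318.45 kg/h.

318.5 kg/h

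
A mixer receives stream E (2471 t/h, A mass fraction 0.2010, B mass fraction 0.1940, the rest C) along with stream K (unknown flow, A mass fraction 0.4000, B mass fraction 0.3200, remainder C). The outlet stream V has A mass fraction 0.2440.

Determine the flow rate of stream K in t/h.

681.1 t/h

Let K be the unknown flow. Total out = 2471 + K.
A balance: 496.67 + 0.400·K = 0.244·(2471 + K)
(0.400 − 0.244)·K = 0.244×2471 − 496.67 = 106.25
K = 106.25 / 0.156 = 681.11 t/h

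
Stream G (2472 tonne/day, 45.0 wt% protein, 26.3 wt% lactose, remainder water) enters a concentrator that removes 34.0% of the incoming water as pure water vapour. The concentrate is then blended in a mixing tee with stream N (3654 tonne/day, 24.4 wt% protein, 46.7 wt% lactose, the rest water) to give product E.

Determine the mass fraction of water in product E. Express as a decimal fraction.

0.259

Vapour removed = 0.340×0.287×2472 = 241.22 tonne/day; concentrate = 2230.8 tonne/day.
water reaching the mixer = 468.25 (from concentrate) + 3654×0.289 = 1524.3 tonne/day.
Product flow = 2230.8 + 3654 = 5884.8 tonne/day; water fraction = 0.259.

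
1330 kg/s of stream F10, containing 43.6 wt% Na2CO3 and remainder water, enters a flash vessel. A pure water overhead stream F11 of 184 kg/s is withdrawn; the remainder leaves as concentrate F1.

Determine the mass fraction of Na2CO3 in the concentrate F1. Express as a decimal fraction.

Na2CO3 is not removed: 1330×0.436 = 579.88 kg/s of Na2CO3 enters F1.
Concentrate = 1330 − 184 = 1146 kg/s.
Mass fraction = 579.88/1146 = 0.506.

0.506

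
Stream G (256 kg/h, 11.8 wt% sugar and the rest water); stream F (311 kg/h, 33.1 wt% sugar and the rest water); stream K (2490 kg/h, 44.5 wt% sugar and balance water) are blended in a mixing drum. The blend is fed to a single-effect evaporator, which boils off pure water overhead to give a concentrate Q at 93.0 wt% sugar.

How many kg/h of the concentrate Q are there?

1335 kg/h

sugar entering = 256×0.118 + 311×0.331 + 2490×0.445 = 1241.2 kg/h.
All sugar reports to Q, so Q = 1241.2/0.930 = 1334.6 kg/h.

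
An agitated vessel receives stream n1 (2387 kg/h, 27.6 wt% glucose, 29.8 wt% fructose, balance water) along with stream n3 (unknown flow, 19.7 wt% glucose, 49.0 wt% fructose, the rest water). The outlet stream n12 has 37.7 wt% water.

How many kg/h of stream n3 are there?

1828 kg/h

Let n3 be the unknown flow. Total out = 2387 + n3.
water balance: 1016.9 + 0.313·n3 = 0.377·(2387 + n3)
(0.313 − 0.377)·n3 = 0.377×2387 − 1016.9 = -116.96
n3 = -116.96 / -0.064 = 1827.5 kg/h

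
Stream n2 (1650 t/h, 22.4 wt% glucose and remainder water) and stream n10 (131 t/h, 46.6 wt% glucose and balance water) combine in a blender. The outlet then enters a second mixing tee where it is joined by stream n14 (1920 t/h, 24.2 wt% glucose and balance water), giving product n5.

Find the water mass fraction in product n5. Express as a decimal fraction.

Overall, product flow = 3701 t/h.
water in = 1650×0.776 + 131×0.534 + 1920×0.758 = 2805.7 t/h.
water fraction in n5 = 0.758.

0.758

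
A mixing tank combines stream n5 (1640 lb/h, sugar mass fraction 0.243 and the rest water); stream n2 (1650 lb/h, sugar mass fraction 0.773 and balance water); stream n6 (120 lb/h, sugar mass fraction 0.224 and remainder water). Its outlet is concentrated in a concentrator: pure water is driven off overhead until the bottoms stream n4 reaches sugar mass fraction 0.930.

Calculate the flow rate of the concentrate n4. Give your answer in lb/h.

1829 lb/h

sugar entering = 1640×0.243 + 1650×0.773 + 120×0.224 = 1700.9 lb/h.
All sugar reports to n4, so n4 = 1700.9/0.930 = 1828.9 lb/h.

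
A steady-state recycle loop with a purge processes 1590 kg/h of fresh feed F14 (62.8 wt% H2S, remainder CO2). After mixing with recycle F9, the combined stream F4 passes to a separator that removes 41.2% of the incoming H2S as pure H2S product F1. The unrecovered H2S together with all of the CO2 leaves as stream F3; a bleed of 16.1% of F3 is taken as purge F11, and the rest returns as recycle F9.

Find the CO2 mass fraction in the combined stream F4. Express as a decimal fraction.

CO2 enters only via F14 and leaves only via the purge: 1590×0.372 = 0.161×(CO2 in F3), and the separator passes all CO2, so CO2 in F4 = CO2 in F3 = 3673.8 kg/h.
H2S in F4: m_A = 1590×0.628 + (1−0.161)·(1−0.412)·m_A, so m_A = 998.52/0.5067 = 1970.8 kg/h.
F4 = 1970.8 + 3673.8 = 5644.5 kg/h.
CO2 fraction in F4 = 3673.8/5644.5 = 0.6509.

0.6509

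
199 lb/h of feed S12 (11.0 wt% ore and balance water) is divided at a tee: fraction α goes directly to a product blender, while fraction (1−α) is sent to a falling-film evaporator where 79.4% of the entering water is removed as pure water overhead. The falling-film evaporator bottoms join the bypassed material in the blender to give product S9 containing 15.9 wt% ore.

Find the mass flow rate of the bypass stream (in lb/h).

112.2 lb/h

All 199×0.110 = 21.89 lb/h of ore reaches S9, so S9 = 21.89/0.159 = 137.67 lb/h and vapour = 61.327 lb/h.
The evaporator receives (1−α)·199 of feed at 0.890 water and removes 0.794 of that water:
0.794×0.890×(1−α)×199 = 61.327
(1−α) = 61.327/140.63 = 0.4361;  α = 0.5639.
Bypass flow = 0.5639×199 = 112.22 lb/h.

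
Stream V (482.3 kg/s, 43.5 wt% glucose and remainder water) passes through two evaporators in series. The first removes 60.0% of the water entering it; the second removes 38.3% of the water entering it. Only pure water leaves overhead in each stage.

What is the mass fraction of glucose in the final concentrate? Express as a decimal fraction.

water in feed = 482.3×0.565 = 272.5 kg/s.
After stage 1: water left = (1−0.600)×272.5 = 109; stream total = 318.8 kg/s.
After stage 2: water left = (1−0.383)×109 = 67.253; final concentrate = 277.05 kg/s.
glucose fraction = 209.8/277.05 = 0.757.

0.757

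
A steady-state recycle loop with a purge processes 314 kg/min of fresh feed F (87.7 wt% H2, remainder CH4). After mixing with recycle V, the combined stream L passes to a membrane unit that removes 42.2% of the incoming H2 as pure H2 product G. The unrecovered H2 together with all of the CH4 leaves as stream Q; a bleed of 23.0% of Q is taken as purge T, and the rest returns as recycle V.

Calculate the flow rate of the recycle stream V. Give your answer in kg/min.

CH4 enters only via F and leaves only via the purge: 314×0.123 = 0.230×(CH4 in Q), and the membrane unit passes all CH4, so CH4 in L = CH4 in Q = 167.92 kg/min.
H2 in L: m_A = 314×0.877 + (1−0.230)·(1−0.422)·m_A, so m_A = 275.38/0.5549 = 496.23 kg/min.
Q = (1−0.422)×496.23 + 167.92 = 454.74 kg/min.
Recycle V = (1−0.230)×454.74 = 350.15 kg/min.

350.2 kg/min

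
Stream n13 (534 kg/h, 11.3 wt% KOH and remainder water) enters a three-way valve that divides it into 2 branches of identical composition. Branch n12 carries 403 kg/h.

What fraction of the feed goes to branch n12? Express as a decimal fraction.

0.755

Fraction to n12 = 403/534 = 0.7547.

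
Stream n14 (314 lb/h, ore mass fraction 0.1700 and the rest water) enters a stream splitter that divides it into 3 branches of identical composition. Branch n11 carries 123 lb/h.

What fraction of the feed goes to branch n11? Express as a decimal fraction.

Fraction to n11 = 123/314 = 0.3917.

0.392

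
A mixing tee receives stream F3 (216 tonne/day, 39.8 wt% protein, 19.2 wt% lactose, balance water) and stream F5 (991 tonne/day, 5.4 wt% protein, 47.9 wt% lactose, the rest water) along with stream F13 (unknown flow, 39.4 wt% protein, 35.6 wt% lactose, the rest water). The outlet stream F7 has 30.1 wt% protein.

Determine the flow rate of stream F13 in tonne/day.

Let F13 be the unknown flow. Total out = 1207 + F13.
protein balance: 139.48 + 0.394·F13 = 0.301·(1207 + F13)
(0.394 − 0.301)·F13 = 0.301×1207 − 139.48 = 223.82
F13 = 223.82 / 0.093 = 2406.7 tonne/day

2407 tonne/day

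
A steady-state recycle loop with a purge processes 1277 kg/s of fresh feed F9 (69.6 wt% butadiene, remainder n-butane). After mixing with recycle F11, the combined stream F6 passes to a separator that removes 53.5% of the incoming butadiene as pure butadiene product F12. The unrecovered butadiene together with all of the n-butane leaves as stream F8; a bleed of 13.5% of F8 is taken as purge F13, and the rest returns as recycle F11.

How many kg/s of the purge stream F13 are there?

n-butane enters only via F9 and leaves only via the purge: 1277×0.304 = 0.135×(n-butane in F8), and the separator passes all n-butane, so n-butane in F6 = n-butane in F8 = 2875.6 kg/s.
butadiene in F6: m_A = 1277×0.696 + (1−0.135)·(1−0.535)·m_A, so m_A = 888.79/0.5978 = 1486.8 kg/s.
F8 = (1−0.535)×1486.8 + 2875.6 = 3567 kg/s.
Purge F13 = 0.135×3567 = 481.54 kg/s.

481.5 kg/s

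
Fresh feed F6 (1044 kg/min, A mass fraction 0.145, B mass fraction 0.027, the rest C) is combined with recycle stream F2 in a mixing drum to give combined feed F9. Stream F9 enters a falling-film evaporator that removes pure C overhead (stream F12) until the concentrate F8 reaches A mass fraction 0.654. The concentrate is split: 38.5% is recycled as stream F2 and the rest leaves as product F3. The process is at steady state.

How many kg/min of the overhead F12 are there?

Overall A balance (none leaves overhead): A in fresh feed = A in product, i.e. 1044×0.145 = (1−0.385)·F8·0.654.
F8 = 151.38/(0.654×0.615) = 376.37 kg/min.
Recycle F2 = 0.385×376.37 = 144.9 kg/min.
Combined feed F9 = 1044 + 144.9 = 1188.9 kg/min.
Overhead F12 = F9 − F8 = 1188.9 − 376.37 = 812.53 kg/min.

812.5 kg/min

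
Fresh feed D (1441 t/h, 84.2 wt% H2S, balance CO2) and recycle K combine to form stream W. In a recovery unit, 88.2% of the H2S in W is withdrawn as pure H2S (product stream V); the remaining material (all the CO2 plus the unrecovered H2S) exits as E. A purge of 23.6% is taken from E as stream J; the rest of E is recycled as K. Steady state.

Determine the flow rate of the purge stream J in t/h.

CO2 enters only via D and leaves only via the purge: 1441×0.158 = 0.236×(CO2 in E), and the recovery unit passes all CO2, so CO2 in W = CO2 in E = 964.74 t/h.
H2S in W: m_A = 1441×0.842 + (1−0.236)·(1−0.882)·m_A, so m_A = 1213.3/0.9098 = 1333.5 t/h.
E = (1−0.882)×1333.5 + 964.74 = 1122.1 t/h.
Purge J = 0.236×1122.1 = 264.81 t/h.

264.8 t/h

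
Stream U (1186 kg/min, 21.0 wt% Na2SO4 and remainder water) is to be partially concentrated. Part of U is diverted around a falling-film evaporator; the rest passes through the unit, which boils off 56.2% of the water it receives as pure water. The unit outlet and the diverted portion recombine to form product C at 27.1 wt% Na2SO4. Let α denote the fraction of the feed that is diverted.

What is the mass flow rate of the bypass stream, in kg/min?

All 1186×0.210 = 249.06 kg/min of Na2SO4 reaches C, so C = 249.06/0.271 = 919.04 kg/min and vapour = 266.96 kg/min.
The evaporator receives (1−α)·1186 of feed at 0.790 water and removes 0.562 of that water:
0.562×0.790×(1−α)×1186 = 266.96
(1−α) = 266.96/526.56 = 0.5070;  α = 0.4930.
Bypass flow = 0.4930×1186 = 584.71 kg/min.

584.7 kg/min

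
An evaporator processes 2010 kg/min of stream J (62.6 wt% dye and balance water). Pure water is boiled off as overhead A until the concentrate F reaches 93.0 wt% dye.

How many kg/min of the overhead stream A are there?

dye is conserved: 2010×0.626 = 1258.3 kg/min all reports to the concentrate.
Concentrate = 1258.3/(target fraction) = 1353 kg/min.
Overhead = 2010 − 1353 = 657.03 kg/min.

657 kg/min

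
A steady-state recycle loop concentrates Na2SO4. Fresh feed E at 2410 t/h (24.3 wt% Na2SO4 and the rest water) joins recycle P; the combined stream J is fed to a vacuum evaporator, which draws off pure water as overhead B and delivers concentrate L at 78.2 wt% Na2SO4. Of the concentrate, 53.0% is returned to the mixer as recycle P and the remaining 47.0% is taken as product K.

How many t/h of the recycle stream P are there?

844.5 t/h

Overall Na2SO4 balance (none leaves overhead): Na2SO4 in fresh feed = Na2SO4 in product, i.e. 2410×0.243 = (1−0.530)·L·0.782.
L = 585.63/(0.782×0.470) = 1593.4 t/h.
Recycle P = 0.530×1593.4 = 844.49 t/h.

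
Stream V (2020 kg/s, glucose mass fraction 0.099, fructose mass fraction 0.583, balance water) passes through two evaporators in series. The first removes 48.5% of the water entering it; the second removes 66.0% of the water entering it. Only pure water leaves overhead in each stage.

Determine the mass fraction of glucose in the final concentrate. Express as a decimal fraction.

water in feed = 2020×0.318 = 642.36 kg/s.
After stage 1: water left = (1−0.485)×642.36 = 330.82; stream total = 1708.5 kg/s.
After stage 2: water left = (1−0.660)×330.82 = 112.48; final concentrate = 1490.1 kg/s.
glucose fraction = 199.98/1490.1 = 0.134.

0.134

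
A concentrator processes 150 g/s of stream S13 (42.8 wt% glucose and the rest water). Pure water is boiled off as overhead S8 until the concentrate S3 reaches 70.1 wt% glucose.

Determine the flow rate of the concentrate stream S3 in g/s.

glucose is conserved: 150×0.428 = 64.2 g/s all reports to the concentrate.
Concentrate = 64.2/(target fraction) = 91.583 g/s.

91.58 g/s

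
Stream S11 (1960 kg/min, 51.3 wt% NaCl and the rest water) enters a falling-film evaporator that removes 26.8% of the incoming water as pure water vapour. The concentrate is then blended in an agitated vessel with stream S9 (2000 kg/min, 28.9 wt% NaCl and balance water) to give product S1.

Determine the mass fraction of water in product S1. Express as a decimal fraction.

Vapour removed = 0.268×0.487×1960 = 255.81 kg/min; concentrate = 1704.2 kg/min.
water reaching the mixer = 698.71 (from concentrate) + 2000×0.711 = 2120.7 kg/min.
Product flow = 1704.2 + 2000 = 3704.2 kg/min; water fraction = 0.573.

0.573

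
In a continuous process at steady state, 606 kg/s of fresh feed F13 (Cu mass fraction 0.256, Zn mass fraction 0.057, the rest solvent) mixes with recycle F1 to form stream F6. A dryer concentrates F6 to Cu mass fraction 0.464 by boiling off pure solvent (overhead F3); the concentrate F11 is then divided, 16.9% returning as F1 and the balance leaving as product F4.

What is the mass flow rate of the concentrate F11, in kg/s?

402.3 kg/s

Overall Cu balance (none leaves overhead): Cu in fresh feed = Cu in product, i.e. 606×0.256 = (1−0.169)·F11·0.464.
F11 = 155.14/(0.464×0.831) = 402.34 kg/s.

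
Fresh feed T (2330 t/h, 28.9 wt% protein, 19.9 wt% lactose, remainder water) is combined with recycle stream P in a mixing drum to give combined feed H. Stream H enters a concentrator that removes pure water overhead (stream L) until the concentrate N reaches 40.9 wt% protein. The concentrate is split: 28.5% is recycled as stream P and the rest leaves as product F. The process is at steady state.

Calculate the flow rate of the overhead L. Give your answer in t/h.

683.6 t/h

Overall protein balance (none leaves overhead): protein in fresh feed = protein in product, i.e. 2330×0.289 = (1−0.285)·N·0.409.
N = 673.37/(0.409×0.715) = 2302.6 t/h.
Recycle P = 0.285×2302.6 = 656.25 t/h.
Combined feed H = 2330 + 656.25 = 2986.2 t/h.
Overhead L = H − N = 2986.2 − 2302.6 = 683.62 t/h.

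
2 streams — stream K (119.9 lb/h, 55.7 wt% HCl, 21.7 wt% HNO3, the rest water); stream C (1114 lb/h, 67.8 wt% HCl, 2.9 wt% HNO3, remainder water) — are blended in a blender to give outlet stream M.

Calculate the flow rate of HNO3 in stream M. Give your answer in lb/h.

58.32 lb/h

HNO3 out = HNO3 in = 119.9×0.217 + 1114×0.029 = 58.324 lb/h.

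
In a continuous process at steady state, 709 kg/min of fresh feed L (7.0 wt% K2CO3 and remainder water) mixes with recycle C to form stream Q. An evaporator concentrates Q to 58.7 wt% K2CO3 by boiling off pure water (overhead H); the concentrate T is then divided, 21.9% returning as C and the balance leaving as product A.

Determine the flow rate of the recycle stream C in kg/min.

Overall K2CO3 balance (none leaves overhead): K2CO3 in fresh feed = K2CO3 in product, i.e. 709×0.070 = (1−0.219)·T·0.587.
T = 49.63/(0.587×0.781) = 108.26 kg/min.
Recycle C = 0.219×108.26 = 23.708 kg/min.

23.71 kg/min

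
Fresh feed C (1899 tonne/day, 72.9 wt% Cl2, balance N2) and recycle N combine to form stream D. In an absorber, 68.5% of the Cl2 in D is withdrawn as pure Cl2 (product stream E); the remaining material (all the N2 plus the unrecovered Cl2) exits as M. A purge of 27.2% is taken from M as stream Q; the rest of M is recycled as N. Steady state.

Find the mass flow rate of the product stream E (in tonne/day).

1230 tonne/day

Cl2 in D: m_A = 1899×0.729 + (1−0.272)·(1−0.685)·m_A, so m_A = 1384.4/0.7707 = 1796.3 tonne/day.
Product E = 0.685×1796.3 = 1230.5 tonne/day.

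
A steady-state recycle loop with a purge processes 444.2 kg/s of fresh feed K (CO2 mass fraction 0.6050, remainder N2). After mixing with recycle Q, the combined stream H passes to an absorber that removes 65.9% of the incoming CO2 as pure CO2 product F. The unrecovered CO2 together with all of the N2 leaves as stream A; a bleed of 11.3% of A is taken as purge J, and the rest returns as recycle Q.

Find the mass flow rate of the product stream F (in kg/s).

253.9 kg/s

CO2 in H: m_A = 444.2×0.605 + (1−0.113)·(1−0.659)·m_A, so m_A = 268.74/0.6975 = 385.27 kg/s.
Product F = 0.659×385.27 = 253.9 kg/s.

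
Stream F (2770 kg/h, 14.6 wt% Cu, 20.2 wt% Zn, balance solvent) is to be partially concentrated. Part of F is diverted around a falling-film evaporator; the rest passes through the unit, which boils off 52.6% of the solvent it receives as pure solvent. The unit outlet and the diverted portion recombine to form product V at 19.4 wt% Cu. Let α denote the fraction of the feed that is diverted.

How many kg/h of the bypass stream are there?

All 2770×0.146 = 404.42 kg/h of Cu reaches V, so V = 404.42/0.194 = 2084.6 kg/h and vapour = 685.36 kg/h.
The evaporator receives (1−α)·2770 of feed at 0.652 solvent and removes 0.526 of that solvent:
0.526×0.652×(1−α)×2770 = 685.36
(1−α) = 685.36/949.98 = 0.7214;  α = 0.2786.
Bypass flow = 0.2786×2770 = 771.58 kg/h.

771.6 kg/h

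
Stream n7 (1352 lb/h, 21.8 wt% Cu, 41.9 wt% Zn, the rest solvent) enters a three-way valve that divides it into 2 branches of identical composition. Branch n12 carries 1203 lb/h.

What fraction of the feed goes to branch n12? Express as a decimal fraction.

Fraction to n12 = 1203/1352 = 0.8898.

0.890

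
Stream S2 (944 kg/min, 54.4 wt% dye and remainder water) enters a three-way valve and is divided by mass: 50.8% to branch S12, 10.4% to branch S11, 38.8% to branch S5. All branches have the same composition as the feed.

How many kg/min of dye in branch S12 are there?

Branch S12 total = 0.508×944 = 479.55 kg/min.
dye in S12 = 0.544×479.55 = 260.88 kg/min.

260.9 kg/min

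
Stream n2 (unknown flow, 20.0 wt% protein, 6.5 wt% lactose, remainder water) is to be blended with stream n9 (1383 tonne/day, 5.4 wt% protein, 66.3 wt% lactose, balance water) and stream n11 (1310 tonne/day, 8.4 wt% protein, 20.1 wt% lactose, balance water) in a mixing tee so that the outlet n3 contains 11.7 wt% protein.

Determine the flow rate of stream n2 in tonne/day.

1571 tonne/day

Let n2 be the unknown flow. Total out = 2693 + n2.
protein balance: 184.72 + 0.200·n2 = 0.117·(2693 + n2)
(0.200 − 0.117)·n2 = 0.117×2693 − 184.72 = 130.36
n2 = 130.36 / 0.083 = 1570.6 tonne/day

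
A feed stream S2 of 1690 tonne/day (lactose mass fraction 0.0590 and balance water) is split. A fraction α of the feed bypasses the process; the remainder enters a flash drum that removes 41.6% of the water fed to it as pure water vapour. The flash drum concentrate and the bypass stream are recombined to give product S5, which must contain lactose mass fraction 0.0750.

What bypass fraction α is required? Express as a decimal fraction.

All 1690×0.059 = 99.71 tonne/day of lactose reaches S5, so S5 = 99.71/0.075 = 1329.5 tonne/day and vapour = 360.53 tonne/day.
The evaporator receives (1−α)·1690 of feed at 0.941 water and removes 0.416 of that water:
0.416×0.941×(1−α)×1690 = 360.53
(1−α) = 360.53/661.56 = 0.5450;  α = 0.4550.

0.455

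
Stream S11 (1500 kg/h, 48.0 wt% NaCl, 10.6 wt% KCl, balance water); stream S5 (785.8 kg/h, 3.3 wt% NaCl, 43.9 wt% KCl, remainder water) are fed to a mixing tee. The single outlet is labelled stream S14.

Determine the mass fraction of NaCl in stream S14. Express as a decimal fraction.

Total flow out = 1500 + 785.8 = 2285.8 kg/h.
NaCl in = 1500×0.480 + 785.8×0.033 = 745.93 kg/h.
NaCl mass fraction in S14 = 745.93/2285.8 = 0.3263.

0.3263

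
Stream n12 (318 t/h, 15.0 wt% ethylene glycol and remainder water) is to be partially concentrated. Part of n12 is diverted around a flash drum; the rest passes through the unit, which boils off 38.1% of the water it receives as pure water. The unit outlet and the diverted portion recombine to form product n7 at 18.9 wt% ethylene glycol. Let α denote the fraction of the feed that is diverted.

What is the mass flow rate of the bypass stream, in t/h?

115.4 t/h

All 318×0.150 = 47.7 t/h of ethylene glycol reaches n7, so n7 = 47.7/0.189 = 252.38 t/h and vapour = 65.619 t/h.
The evaporator receives (1−α)·318 of feed at 0.850 water and removes 0.381 of that water:
0.381×0.850×(1−α)×318 = 65.619
(1−α) = 65.619/102.98 = 0.6372;  α = 0.3628.
Bypass flow = 0.3628×318 = 115.38 t/h.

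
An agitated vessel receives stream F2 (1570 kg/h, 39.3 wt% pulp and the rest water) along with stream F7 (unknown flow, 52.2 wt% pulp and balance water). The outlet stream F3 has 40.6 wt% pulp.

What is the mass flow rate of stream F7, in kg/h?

Let F7 be the unknown flow. Total out = 1570 + F7.
pulp balance: 617.01 + 0.522·F7 = 0.406·(1570 + F7)
(0.522 − 0.406)·F7 = 0.406×1570 − 617.01 = 20.41
F7 = 20.41 / 0.116 = 175.95 kg/h

175.9 kg/h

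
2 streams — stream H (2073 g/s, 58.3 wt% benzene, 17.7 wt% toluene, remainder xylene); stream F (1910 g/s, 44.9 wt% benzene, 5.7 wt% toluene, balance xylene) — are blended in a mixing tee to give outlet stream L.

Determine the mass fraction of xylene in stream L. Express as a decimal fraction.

0.362

Total flow out = 2073 + 1910 = 3983 g/s.
xylene in = 2073×0.240 + 1910×0.494 = 1441.1 g/s.
xylene mass fraction in L = 1441.1/3983 = 0.362.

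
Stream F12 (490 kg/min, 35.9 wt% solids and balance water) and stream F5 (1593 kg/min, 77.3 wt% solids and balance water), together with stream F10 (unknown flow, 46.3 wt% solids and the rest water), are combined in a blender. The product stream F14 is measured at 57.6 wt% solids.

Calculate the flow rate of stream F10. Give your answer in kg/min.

1836 kg/min

Let F10 be the unknown flow. Total out = 2083 + F10.
solids balance: 1407.3 + 0.463·F10 = 0.576·(2083 + F10)
(0.463 − 0.576)·F10 = 0.576×2083 − 1407.3 = -207.49
F10 = -207.49 / -0.113 = 1836.2 kg/min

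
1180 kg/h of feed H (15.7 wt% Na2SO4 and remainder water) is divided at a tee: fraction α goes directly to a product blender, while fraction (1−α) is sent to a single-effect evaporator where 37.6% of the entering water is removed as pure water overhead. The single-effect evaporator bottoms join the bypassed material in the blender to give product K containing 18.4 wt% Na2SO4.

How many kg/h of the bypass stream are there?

633.7 kg/h

All 1180×0.157 = 185.26 kg/h of Na2SO4 reaches K, so K = 185.26/0.184 = 1006.8 kg/h and vapour = 173.15 kg/h.
The evaporator receives (1−α)·1180 of feed at 0.843 water and removes 0.376 of that water:
0.376×0.843×(1−α)×1180 = 173.15
(1−α) = 173.15/374.02 = 0.4629;  α = 0.5371.
Bypass flow = 0.5371×1180 = 633.72 kg/h.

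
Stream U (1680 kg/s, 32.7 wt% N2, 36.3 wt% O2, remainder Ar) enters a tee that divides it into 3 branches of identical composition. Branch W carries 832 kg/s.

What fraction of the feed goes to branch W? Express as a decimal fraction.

0.495

Fraction to W = 832/1680 = 0.4952.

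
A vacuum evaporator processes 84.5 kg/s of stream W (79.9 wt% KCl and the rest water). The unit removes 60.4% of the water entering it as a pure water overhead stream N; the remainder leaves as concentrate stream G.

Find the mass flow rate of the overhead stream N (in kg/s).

water entering = 84.5×0.201 = 16.985 kg/s; overhead removed = 0.604×16.985 = 10.259 kg/s.

10.26 kg/s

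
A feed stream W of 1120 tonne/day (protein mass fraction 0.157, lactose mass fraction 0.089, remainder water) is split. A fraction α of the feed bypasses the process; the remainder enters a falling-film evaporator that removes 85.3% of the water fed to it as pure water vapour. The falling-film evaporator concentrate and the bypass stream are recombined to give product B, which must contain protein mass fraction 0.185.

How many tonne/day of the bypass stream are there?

All 1120×0.157 = 175.84 tonne/day of protein reaches B, so B = 175.84/0.185 = 950.49 tonne/day and vapour = 169.51 tonne/day.
The evaporator receives (1−α)·1120 of feed at 0.754 water and removes 0.853 of that water:
0.853×0.754×(1−α)×1120 = 169.51
(1−α) = 169.51/720.34 = 0.2353;  α = 0.7647.
Bypass flow = 0.7647×1120 = 856.44 tonne/day.

856.4 tonne/day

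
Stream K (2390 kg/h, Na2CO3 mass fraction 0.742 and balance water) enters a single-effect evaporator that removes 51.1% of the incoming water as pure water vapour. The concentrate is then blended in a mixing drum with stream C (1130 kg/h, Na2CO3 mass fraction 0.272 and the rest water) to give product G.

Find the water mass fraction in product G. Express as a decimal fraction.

Vapour removed = 0.511×0.258×2390 = 315.09 kg/h; concentrate = 2074.9 kg/h.
water reaching the mixer = 301.53 (from concentrate) + 1130×0.728 = 1124.2 kg/h.
Product flow = 2074.9 + 1130 = 3204.9 kg/h; water fraction = 0.351.

0.351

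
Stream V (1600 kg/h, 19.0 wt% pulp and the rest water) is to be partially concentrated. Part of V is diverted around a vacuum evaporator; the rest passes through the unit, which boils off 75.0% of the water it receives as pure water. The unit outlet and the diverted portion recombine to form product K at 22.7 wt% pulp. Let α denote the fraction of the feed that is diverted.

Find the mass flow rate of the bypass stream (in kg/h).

1171 kg/h

All 1600×0.190 = 304 kg/h of pulp reaches K, so K = 304/0.227 = 1339.2 kg/h and vapour = 260.79 kg/h.
The evaporator receives (1−α)·1600 of feed at 0.810 water and removes 0.750 of that water:
0.750×0.810×(1−α)×1600 = 260.79
(1−α) = 260.79/972 = 0.2683;  α = 0.7317.
Bypass flow = 0.7317×1600 = 1170.7 kg/h.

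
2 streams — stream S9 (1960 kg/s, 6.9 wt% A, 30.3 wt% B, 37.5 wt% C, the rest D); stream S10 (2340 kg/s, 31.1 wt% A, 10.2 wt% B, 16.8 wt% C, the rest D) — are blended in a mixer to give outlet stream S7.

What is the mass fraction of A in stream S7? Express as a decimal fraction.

Total flow out = 1960 + 2340 = 4300 kg/s.
A in = 1960×0.069 + 2340×0.311 = 862.98 kg/s.
A mass fraction in S7 = 862.98/4300 = 0.201.

0.201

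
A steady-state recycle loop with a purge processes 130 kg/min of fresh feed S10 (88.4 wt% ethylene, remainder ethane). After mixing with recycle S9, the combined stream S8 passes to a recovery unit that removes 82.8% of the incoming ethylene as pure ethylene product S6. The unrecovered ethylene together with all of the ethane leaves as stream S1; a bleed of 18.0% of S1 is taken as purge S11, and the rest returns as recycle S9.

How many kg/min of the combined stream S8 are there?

ethane enters only via S10 and leaves only via the purge: 130×0.116 = 0.180×(ethane in S1), and the recovery unit passes all ethane, so ethane in S8 = ethane in S1 = 83.778 kg/min.
ethylene in S8: m_A = 130×0.884 + (1−0.180)·(1−0.828)·m_A, so m_A = 114.92/0.8590 = 133.79 kg/min.
S8 = 133.79 + 83.778 = 217.57 kg/min.

217.6 kg/min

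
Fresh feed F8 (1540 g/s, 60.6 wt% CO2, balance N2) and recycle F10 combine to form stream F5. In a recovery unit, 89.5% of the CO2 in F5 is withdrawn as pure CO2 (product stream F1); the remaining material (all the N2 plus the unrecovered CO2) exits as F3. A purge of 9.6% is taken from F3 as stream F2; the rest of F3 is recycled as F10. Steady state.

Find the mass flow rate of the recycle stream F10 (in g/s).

5812 g/s

N2 enters only via F8 and leaves only via the purge: 1540×0.394 = 0.096×(N2 in F3), and the recovery unit passes all N2, so N2 in F5 = N2 in F3 = 6320.4 g/s.
CO2 in F5: m_A = 1540×0.606 + (1−0.096)·(1−0.895)·m_A, so m_A = 933.24/0.9051 = 1031.1 g/s.
F3 = (1−0.895)×1031.1 + 6320.4 = 6428.7 g/s.
Recycle F10 = (1−0.096)×6428.7 = 5811.5 g/s.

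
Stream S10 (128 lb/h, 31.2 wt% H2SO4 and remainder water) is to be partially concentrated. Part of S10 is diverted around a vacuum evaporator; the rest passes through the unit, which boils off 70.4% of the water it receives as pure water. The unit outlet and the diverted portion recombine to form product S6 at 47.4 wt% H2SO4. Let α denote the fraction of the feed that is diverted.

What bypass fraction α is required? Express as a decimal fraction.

All 128×0.312 = 39.936 lb/h of H2SO4 reaches S6, so S6 = 39.936/0.474 = 84.253 lb/h and vapour = 43.747 lb/h.
The evaporator receives (1−α)·128 of feed at 0.688 water and removes 0.704 of that water:
0.704×0.688×(1−α)×128 = 43.747
(1−α) = 43.747/61.997 = 0.7056;  α = 0.2944.

0.294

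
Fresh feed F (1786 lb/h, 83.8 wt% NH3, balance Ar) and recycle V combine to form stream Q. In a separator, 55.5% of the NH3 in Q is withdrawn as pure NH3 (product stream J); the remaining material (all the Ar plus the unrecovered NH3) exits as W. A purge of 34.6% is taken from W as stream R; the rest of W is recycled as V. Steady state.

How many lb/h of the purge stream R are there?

614.4 lb/h

Ar enters only via F and leaves only via the purge: 1786×0.162 = 0.346×(Ar in W), and the separator passes all Ar, so Ar in Q = Ar in W = 836.22 lb/h.
NH3 in Q: m_A = 1786×0.838 + (1−0.346)·(1−0.555)·m_A, so m_A = 1496.7/0.7090 = 2111 lb/h.
W = (1−0.555)×2111 + 836.22 = 1775.6 lb/h.
Purge R = 0.346×1775.6 = 614.37 lb/h.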